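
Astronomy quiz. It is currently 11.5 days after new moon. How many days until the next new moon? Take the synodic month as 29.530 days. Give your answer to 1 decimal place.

18.0 days

The next new moon completes the synodic month: 29.530 − 11.5 = 18.030 days.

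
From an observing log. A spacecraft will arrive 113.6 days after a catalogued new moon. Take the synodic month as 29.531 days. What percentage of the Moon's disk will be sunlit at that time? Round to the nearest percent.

113.6/29.531 = 3.847 lunations, so 3 complete cycles and 25.01 d into the next.
The Moon has covered 25.01/29.531 of its cycle, so θ ≈ 360° × 25.01/29.531 = 304.8°.
cos 304.8° = 0.571, so f = (1 − 0.571)/2 = 0.214, so 21%.

21%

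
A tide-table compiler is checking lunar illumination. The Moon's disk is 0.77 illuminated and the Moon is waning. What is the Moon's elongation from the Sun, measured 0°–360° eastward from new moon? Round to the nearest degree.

237°

cos θ = 1 − 2f = -0.540, giving a principal value of 122.7°.
Waning ⇒ past full, so θ = 360° − 122.7° = 237.3°.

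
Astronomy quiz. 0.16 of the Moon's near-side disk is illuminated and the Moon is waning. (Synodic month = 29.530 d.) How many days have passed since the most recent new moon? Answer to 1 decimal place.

25.7 days

From f = (1 − cos θ)/2: cos θ = 1 − 2×0.16 = 0.680; arccos → 47.2°.
Waning ⇒ past full, so θ = 360° − 47.2° = 312.8°.
Age = 29.530 × 312.8°/360° ≈ 25.66 days.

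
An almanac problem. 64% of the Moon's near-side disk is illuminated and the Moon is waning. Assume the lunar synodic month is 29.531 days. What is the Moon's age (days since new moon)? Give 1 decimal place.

Invert f = (1 − cos θ)/2 to get cos θ = 1 − 2(0.64) = -0.280, hence θ₀ = arccos -0.280 = 106.3°.
Since the Moon is past full (waning), take the reflex angle: θ = 360° − 106.3° = 253.7°.
At 360°/29.531 d per day, 253.7° corresponds to 20.81 days.

20.8 days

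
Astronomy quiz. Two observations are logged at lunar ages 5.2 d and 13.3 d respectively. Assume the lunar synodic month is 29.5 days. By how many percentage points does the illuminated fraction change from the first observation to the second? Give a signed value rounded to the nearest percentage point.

+70 pp

θ₁ = 360° × 5.2/29.5 = 63.5°, f₁ = (1 − cos θ₁)/2 = 0.277.
θ₂ = 360° × 13.3/29.5 = 162.3°, f₂ = (1 − cos θ₂)/2 = 0.976.
Change = f₂ − f₁ = +0.700 → +70 percentage points.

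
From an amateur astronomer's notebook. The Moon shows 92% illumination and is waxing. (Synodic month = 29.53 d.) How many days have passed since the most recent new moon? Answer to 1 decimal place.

12.1 days

cos θ = 1 − 2f = -0.840, giving a principal value of 147.1°.
The Moon is waxing (0°–180°), so θ = 147.1° directly.
That fraction of the synodic month is 147.1/360 × 29.53 d ≈ 12.07 d.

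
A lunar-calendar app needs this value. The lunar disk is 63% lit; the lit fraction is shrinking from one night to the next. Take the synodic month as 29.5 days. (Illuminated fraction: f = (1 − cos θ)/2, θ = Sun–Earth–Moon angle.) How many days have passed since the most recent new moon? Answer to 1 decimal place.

cos θ = 1 − 2f = -0.260, giving a principal value of 105.1°.
A waning Moon lies in 180°–360°, so θ = 360° − 105.1° = 254.9°.
At 360°/29.5 d per day, 254.9° corresponds to 20.89 days.

20.9 days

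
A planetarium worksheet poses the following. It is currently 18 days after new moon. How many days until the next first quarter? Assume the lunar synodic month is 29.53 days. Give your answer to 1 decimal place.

First quarter occurs at elongation 90°, i.e. at age 29.53 × 90/360 = 7.383 d.
This lunation's first quarter (7.383 d) has passed, so add one period: 36.913 − 18 = 18.913 days.

18.9 days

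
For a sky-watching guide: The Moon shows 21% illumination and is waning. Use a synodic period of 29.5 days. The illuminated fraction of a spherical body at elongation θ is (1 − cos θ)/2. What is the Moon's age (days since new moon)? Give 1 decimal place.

25.0 days

From f = (1 − cos θ)/2: cos θ = 1 − 2×0.21 = 0.580; arccos → 54.5°.
Since the Moon is past full (waning), take the reflex angle: θ = 360° − 54.5° = 305.5°.
Age = 29.5 × 305.5°/360° ≈ 25.03 days.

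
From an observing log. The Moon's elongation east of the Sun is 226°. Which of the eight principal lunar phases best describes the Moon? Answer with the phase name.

The waning gibbous sector spans roughly 202°–248°; 226° falls inside it.

waning gibbous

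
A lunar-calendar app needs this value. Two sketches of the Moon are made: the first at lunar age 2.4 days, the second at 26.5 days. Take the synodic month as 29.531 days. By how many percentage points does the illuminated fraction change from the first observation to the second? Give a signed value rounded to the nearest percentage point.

θ₁ = 360° × 2.4/29.531 = 29.3°, f₁ = (1 − cos θ₁)/2 = 0.064.
θ₂ = 360° × 26.5/29.531 = 323.1°, f₂ = (1 − cos θ₂)/2 = 0.100.
Change = f₂ − f₁ = +0.037 → +4 percentage points.

+4 percentage points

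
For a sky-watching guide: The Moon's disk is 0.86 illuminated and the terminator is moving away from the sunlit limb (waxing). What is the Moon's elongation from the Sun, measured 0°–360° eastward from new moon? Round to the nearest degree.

From f = (1 − cos θ)/2: cos θ = 1 − 2×0.86 = -0.720; arccos → 136.1°.
The Moon is waxing (0°–180°), so θ = 136.1° directly.

136°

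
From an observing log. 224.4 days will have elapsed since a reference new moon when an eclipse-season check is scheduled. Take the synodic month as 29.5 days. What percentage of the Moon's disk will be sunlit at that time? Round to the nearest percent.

89%

Reduce mod P: 224.4 − 7×29.5 = 17.90 d into the current lunation.
Phase angle: θ = 360°·(17.90 d)/(29.5 d) = 218.4°.
Illuminated fraction = (1 − cos 218.4°)/2 = (1 − (-0.783))/2 ≈ 0.892, so 89%.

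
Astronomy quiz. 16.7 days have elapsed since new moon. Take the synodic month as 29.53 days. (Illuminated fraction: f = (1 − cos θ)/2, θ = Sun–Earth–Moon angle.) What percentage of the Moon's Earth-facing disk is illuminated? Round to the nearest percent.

96%

Elongation θ = 360° × 16.7/29.53 ≈ 203.6°.
With cos θ = (-0.916), the lit fraction is (1 − (-0.916))/2 ≈ 0.958, so 96%.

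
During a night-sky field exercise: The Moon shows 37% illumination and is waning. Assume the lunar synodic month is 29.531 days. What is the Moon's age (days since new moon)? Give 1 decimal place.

Invert f = (1 − cos θ)/2 to get cos θ = 1 − 2(0.37) = 0.260, hence θ₀ = arccos 0.260 = 74.9°.
A waning Moon lies in 180°–360°, so θ = 360° − 74.9° = 285.1°.
Age = 29.531 × 285.1°/360° ≈ 23.38 days.

23.4 days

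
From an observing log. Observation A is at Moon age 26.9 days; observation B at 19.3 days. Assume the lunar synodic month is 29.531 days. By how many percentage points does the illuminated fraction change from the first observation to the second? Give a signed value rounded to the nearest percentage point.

+71 pp

First observation: θ = 360°·26.9/29.531 = 327.9°, so f = 0.076.
Second observation: θ = 235.3°, f = 0.785.
Δf = 0.785 − 0.076 = +0.708, i.e. +71 pp.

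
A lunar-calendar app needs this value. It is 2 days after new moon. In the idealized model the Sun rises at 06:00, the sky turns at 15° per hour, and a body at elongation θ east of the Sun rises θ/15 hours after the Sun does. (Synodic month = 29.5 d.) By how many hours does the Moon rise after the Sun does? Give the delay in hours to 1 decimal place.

Elongation θ = 360° × 2/29.5 ≈ 24.4°.
At 15° of sky rotation per hour, 24.4° corresponds to a 1.63 h lag.
So the Moon rises 1.63 h after the Sun.

1.6 h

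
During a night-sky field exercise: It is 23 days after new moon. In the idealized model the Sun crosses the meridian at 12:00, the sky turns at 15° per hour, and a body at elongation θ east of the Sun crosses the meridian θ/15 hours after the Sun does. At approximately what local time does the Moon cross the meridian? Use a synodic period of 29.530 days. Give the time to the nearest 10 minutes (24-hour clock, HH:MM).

The Moon has covered 23/29.530 of its cycle, so θ ≈ 360° × 23/29.530 = 280.4°.
At 15° of sky rotation per hour, 280.4° corresponds to a 18.69 h lag.
12:00 + 18.693 h ≈ 06:42 → 06:40 to the nearest ten minutes.

06:40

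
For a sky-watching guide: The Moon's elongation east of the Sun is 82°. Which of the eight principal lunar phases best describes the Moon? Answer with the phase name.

first quarter

82° lies in the first quarter sector of the 8-phase cycle.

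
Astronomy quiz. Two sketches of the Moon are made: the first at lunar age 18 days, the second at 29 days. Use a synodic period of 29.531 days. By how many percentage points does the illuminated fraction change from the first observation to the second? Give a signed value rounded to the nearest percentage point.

-88 percentage points

θ₁ = 360° × 18/29.531 = 219.4°, f₁ = (1 − cos θ₁)/2 = 0.886.
θ₂ = 360° × 29/29.531 = 353.5°, f₂ = (1 − cos θ₂)/2 = 0.003.
Change = f₂ − f₁ = -0.883 → -88 percentage points.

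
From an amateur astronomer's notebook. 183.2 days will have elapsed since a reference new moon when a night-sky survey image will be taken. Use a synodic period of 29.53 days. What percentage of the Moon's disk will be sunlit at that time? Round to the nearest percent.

36%

Reduce mod P: 183.2 − 6×29.53 = 6.02 d into the current lunation.
The Moon has covered 6.02/29.53 of its cycle, so θ ≈ 360° × 6.02/29.53 = 73.4°.
With cos θ = 0.286, the lit fraction is (1 − 0.286)/2 ≈ 0.357, so 36%.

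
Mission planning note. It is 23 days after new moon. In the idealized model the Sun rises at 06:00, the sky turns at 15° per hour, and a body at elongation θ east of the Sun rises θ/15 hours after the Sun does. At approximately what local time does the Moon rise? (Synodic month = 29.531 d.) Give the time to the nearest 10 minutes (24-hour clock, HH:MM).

Phase angle: θ = 360°·(23 d)/(29.531 d) = 280.4°.
Delay after the Sun = 280.4° / (15°/h) ≈ 18.69 h.
06:00 + 18.692 h ≈ 00:42 → 00:40 to the nearest ten minutes.

00:40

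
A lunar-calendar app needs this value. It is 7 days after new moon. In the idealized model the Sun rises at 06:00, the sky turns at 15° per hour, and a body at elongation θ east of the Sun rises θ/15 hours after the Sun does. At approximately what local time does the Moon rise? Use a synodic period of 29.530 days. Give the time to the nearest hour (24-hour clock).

12:00

Elongation θ = 360° × 7/29.530 ≈ 85.3°.
The Moon trails the Sun by θ/15 = 85.3/15 ≈ 5.69 hours.
06:00 + 5.69 h ≈ 11:41 → 12:00 to the nearest hour.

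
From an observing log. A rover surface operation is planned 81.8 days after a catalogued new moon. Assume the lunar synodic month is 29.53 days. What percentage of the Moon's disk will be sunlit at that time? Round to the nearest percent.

Reduce mod P: 81.8 − 2×29.53 = 22.74 d into the current lunation.
The Moon has covered 22.74/29.53 of its cycle, so θ ≈ 360° × 22.74/29.53 = 277.2°.
With cos θ = 0.126, the lit fraction is (1 − 0.126)/2 ≈ 0.437, so 44%.

44%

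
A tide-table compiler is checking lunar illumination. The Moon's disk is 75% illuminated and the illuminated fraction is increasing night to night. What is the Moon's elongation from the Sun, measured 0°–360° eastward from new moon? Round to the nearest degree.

120°

Invert f = (1 − cos θ)/2 to get cos θ = 1 − 2(0.75) = -0.500, hence θ₀ = arccos -0.500 = 120.0°.
Before full moon the principal value applies: θ = 120.0°.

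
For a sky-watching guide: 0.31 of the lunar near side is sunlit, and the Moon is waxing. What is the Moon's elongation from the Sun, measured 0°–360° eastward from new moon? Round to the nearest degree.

cos θ = 1 − 2f = 0.380, giving a principal value of 67.7°.
The Moon is waxing (0°–180°), so θ = 67.7° directly.

68°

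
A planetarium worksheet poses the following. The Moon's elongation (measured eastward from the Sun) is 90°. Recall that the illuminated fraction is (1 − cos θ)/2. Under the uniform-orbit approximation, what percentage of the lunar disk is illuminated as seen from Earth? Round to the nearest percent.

50%

f = (1 − cos 90°)/2 = (1 − 0.000)/2 ≈ 0.500, i.e. 50%.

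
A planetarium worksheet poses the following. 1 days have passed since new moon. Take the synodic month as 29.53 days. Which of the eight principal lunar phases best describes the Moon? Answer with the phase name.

new moon

At 1/29.53 of the cycle, θ ≈ 12° — the new moon range.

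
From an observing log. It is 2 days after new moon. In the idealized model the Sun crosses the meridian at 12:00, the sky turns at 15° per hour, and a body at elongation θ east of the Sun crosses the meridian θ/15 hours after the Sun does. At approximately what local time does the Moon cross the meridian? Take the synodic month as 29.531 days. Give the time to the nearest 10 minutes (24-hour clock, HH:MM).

Elongation θ = 360° × 2/29.531 ≈ 24.4°.
The Moon trails the Sun by θ/15 = 24.4/15 ≈ 1.63 hours.
12:00 + 1.625 h ≈ 13:38 → 13:40 to the nearest ten minutes.

13:40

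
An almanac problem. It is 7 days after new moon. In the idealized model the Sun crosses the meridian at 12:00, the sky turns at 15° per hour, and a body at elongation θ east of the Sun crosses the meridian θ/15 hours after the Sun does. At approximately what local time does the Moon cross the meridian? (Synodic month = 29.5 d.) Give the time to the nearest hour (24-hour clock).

The Moon has covered 7/29.5 of its cycle, so θ ≈ 360° × 7/29.5 = 85.4°.
The Moon trails the Sun by θ/15 = 85.4/15 ≈ 5.69 hours.
12:00 + 5.69 h ≈ 17:42 → 18:00 to the nearest hour.

18:00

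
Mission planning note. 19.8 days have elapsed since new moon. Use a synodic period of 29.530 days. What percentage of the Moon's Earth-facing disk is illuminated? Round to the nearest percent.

74%

Phase angle: θ = 360°·(19.8 d)/(29.530 d) = 241.4°.
With cos θ = (-0.479), the lit fraction is (1 − (-0.479))/2 ≈ 0.739, so 74%.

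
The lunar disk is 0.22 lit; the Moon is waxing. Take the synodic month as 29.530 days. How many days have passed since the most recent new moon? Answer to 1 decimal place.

4.6 days

Invert f = (1 − cos θ)/2 to get cos θ = 1 − 2(0.22) = 0.560, hence θ₀ = arccos 0.560 = 55.9°.
Before full moon the principal value applies: θ = 55.9°.
That fraction of the synodic month is 55.9/360 × 29.530 d ≈ 4.59 d.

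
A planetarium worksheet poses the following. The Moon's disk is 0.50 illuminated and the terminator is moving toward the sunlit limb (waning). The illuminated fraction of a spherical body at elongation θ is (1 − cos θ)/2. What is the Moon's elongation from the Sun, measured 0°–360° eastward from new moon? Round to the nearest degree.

270°

From f = (1 − cos θ)/2: cos θ = 1 − 2×0.50 = 0.000; arccos → 90.0°.
A waning Moon lies in 180°–360°, so θ = 360° − 90.0° = 270.0°.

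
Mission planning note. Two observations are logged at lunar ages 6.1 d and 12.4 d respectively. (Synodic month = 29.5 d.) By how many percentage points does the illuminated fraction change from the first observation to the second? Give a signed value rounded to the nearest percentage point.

+57 pp

θ₁ = 360° × 6.1/29.5 = 74.4°, f₁ = (1 − cos θ₁)/2 = 0.366.
θ₂ = 360° × 12.4/29.5 = 151.3°, f₂ = (1 − cos θ₂)/2 = 0.939.
Change = f₂ − f₁ = +0.573 → +57 percentage points.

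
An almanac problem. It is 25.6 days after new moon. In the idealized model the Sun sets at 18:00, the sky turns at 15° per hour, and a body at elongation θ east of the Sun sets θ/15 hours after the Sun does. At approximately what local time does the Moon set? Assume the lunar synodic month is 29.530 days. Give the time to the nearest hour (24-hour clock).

15:00

Elongation θ = 360° × 25.6/29.530 ≈ 312.1°.
Delay after the Sun = 312.1° / (15°/h) ≈ 20.81 h.
18:00 + 20.81 h ≈ 14:48 → 15:00 to the nearest hour.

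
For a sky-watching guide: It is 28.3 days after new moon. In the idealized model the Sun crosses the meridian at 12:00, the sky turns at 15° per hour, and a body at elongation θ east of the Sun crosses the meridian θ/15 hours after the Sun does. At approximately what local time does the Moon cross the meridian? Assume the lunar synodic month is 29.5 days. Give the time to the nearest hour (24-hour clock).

11:00

The Moon has covered 28.3/29.5 of its cycle, so θ ≈ 360° × 28.3/29.5 = 345.4°.
At 15° of sky rotation per hour, 345.4° corresponds to a 23.02 h lag.
12:00 + 23.02 h ≈ 11:01 → 11:00 to the nearest hour.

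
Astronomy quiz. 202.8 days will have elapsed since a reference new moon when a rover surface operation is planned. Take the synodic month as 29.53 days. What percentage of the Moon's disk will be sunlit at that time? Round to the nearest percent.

Reduce mod P: 202.8 − 6×29.53 = 25.62 d into the current lunation.
Elongation θ = 360° × 25.62/29.53 ≈ 312.3°.
cos 312.3° = 0.673, so f = (1 − 0.673)/2 = 0.163, so 16%.

16%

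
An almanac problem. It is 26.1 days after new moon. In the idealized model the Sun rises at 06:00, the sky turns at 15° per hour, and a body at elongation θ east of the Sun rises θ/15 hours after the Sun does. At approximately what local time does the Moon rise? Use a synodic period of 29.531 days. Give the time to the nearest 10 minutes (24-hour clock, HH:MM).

03:10

Elongation θ = 360° × 26.1/29.531 ≈ 318.2°.
The Moon trails the Sun by θ/15 = 318.2/15 ≈ 21.21 hours.
06:00 + 21.212 h ≈ 03:13 → 03:10 to the nearest ten minutes.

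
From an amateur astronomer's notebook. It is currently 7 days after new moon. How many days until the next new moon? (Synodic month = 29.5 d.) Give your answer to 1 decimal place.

22.5 days

The next new moon completes the synodic month: 29.5 − 7 = 22.500 days.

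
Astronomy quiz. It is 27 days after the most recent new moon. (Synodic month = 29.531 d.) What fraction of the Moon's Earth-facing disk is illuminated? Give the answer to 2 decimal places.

0.07

Phase angle: θ = 360°·(27 d)/(29.531 d) = 329.1°.
cos 329.1° = 0.858, so f = (1 − 0.858)/2 = 0.071.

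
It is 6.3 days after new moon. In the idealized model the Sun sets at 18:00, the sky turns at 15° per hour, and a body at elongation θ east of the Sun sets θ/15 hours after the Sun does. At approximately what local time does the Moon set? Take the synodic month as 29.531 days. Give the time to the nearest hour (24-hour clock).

Phase angle: θ = 360°·(6.3 d)/(29.531 d) = 76.8°.
The Moon trails the Sun by θ/15 = 76.8/15 ≈ 5.12 hours.
18:00 + 5.12 h ≈ 23:07 → 23:00 to the nearest hour.

23:00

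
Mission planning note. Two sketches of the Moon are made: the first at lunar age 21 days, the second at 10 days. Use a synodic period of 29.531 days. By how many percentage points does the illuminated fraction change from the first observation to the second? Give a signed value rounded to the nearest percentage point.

First observation: θ = 360°·21/29.531 = 256.0°, so f = 0.621.
Second observation: θ = 121.9°, f = 0.764.
Δf = 0.764 − 0.621 = +0.143, i.e. +14 pp.

+14 pp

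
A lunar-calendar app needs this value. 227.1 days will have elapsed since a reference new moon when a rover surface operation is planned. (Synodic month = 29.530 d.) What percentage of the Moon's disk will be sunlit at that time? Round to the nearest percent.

68%

227.1 d spans 7 complete synodic months (7 × 29.530 = 206.71 d) plus 20.39 d.
Elongation θ = 360° × 20.39/29.530 ≈ 248.6°.
With cos θ = (-0.365), the lit fraction is (1 − (-0.365))/2 ≈ 0.683, so 68%.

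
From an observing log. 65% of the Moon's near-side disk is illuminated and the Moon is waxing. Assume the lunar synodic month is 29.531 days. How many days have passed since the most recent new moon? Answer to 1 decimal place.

From f = (1 − cos θ)/2: cos θ = 1 − 2×0.65 = -0.300; arccos → 107.5°.
Before full moon the principal value applies: θ = 107.5°.
Age = 29.531 × 107.5°/360° ≈ 8.81 days.

8.8 days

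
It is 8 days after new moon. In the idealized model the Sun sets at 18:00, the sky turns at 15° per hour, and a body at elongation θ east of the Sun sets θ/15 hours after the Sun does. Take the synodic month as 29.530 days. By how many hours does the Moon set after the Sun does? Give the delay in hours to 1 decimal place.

Elongation θ = 360° × 8/29.530 ≈ 97.5°.
The Moon trails the Sun by θ/15 = 97.5/15 ≈ 6.50 hours.
So the Moon sets 6.50 h after the Sun.

6.5 h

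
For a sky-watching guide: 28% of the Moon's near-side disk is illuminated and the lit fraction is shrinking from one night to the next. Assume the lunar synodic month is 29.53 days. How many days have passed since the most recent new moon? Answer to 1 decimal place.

24.3 days

cos θ = 1 − 2f = 0.440, giving a principal value of 63.9°.
A waning Moon lies in 180°–360°, so θ = 360° − 63.9° = 296.1°.
At 360°/29.53 d per day, 296.1° corresponds to 24.29 days.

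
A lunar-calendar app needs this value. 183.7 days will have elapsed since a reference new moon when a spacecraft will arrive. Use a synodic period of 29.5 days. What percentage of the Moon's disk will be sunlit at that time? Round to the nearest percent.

Reduce mod P: 183.7 − 6×29.5 = 6.70 d into the current lunation.
Phase angle: θ = 360°·(6.70 d)/(29.5 d) = 81.8°.
With cos θ = 0.143, the lit fraction is (1 − 0.143)/2 ≈ 0.428, so 43%.

43%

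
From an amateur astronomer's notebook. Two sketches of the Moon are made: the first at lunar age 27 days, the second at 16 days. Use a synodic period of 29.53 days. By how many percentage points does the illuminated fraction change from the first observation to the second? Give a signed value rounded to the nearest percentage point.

+91 pp

First observation: θ = 360°·27/29.53 = 329.2°, so f = 0.071.
Second observation: θ = 195.1°, f = 0.983.
Δf = 0.983 − 0.071 = +0.912, i.e. +91 pp.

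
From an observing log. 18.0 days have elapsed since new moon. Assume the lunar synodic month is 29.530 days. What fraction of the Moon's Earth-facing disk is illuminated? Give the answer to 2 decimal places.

Phase angle: θ = 360°·(18.0 d)/(29.530 d) = 219.4°.
Illuminated fraction = (1 − cos 219.4°)/2 = (1 − (-0.772))/2 ≈ 0.886.

0.89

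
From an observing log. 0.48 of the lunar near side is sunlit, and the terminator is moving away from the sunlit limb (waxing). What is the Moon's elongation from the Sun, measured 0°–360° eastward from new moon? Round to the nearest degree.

88°

Invert f = (1 − cos θ)/2 to get cos θ = 1 − 2(0.48) = 0.040, hence θ₀ = arccos 0.040 = 87.7°.
Before full moon the principal value applies: θ = 87.7°.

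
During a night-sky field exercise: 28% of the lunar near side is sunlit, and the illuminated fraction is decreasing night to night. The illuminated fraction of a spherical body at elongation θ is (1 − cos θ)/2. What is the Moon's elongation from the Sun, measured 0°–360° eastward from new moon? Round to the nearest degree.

296°

cos θ = 1 − 2f = 0.440, giving a principal value of 63.9°.
Waning ⇒ past full, so θ = 360° − 63.9° = 296.1°.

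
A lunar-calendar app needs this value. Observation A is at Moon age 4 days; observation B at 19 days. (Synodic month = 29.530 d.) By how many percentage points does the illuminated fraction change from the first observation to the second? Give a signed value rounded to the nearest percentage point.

θ₁ = 360° × 4/29.530 = 48.8°, f₁ = (1 − cos θ₁)/2 = 0.170.
θ₂ = 360° × 19/29.530 = 231.6°, f₂ = (1 − cos θ₂)/2 = 0.810.
Change = f₂ − f₁ = +0.640 → +64 percentage points.

+64 pp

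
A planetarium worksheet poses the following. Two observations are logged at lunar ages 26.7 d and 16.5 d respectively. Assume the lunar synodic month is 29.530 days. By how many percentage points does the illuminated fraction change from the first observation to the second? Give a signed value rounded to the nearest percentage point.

First observation: θ = 360°·26.7/29.530 = 325.5°, so f = 0.088.
Second observation: θ = 201.2°, f = 0.966.
Δf = 0.966 − 0.088 = +0.878, i.e. +88 pp.

+88 percentage points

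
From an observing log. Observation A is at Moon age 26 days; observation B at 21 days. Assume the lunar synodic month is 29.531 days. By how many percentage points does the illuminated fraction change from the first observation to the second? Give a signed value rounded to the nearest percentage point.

+49 percentage points

θ₁ = 360° × 26/29.531 = 317.0°, f₁ = (1 − cos θ₁)/2 = 0.135.
θ₂ = 360° × 21/29.531 = 256.0°, f₂ = (1 − cos θ₂)/2 = 0.621.
Change = f₂ − f₁ = +0.486 → +49 percentage points.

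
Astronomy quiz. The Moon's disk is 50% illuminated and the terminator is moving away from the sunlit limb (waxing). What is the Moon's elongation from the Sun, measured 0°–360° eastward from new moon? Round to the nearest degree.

90°

Invert f = (1 − cos θ)/2 to get cos θ = 1 − 2(0.50) = 0.000, hence θ₀ = arccos 0.000 = 90.0°.
Before full moon the principal value applies: θ = 90.0°.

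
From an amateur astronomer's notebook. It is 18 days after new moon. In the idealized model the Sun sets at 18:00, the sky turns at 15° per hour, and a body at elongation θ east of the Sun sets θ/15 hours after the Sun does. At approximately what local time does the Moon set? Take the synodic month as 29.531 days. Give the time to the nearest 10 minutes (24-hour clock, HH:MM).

08:40

Phase angle: θ = 360°·(18 d)/(29.531 d) = 219.4°.
The Moon trails the Sun by θ/15 = 219.4/15 ≈ 14.63 hours.
18:00 + 14.629 h ≈ 08:38 → 08:40 to the nearest ten minutes.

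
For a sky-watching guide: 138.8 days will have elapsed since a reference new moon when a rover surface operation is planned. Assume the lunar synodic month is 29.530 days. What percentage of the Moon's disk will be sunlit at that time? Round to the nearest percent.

65%

138.8 d spans 4 complete synodic months (4 × 29.530 = 118.12 d) plus 20.68 d.
Elongation θ = 360° × 20.68/29.530 ≈ 252.1°.
With cos θ = (-0.307), the lit fraction is (1 − (-0.307))/2 ≈ 0.654, so 65%.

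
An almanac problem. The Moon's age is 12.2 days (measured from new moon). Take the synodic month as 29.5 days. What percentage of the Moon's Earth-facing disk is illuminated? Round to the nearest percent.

93%

Phase angle: θ = 360°·(12.2 d)/(29.5 d) = 148.9°.
Illuminated fraction = (1 − cos 148.9°)/2 = (1 − (-0.856))/2 ≈ 0.928, so 93%.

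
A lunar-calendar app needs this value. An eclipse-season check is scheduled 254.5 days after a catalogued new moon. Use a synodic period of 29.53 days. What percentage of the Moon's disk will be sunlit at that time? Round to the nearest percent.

Reduce mod P: 254.5 − 8×29.53 = 18.26 d into the current lunation.
Phase angle: θ = 360°·(18.26 d)/(29.53 d) = 222.6°.
cos 222.6° = (-0.736), so f = (1 − (-0.736))/2 = 0.868, so 87%.

87%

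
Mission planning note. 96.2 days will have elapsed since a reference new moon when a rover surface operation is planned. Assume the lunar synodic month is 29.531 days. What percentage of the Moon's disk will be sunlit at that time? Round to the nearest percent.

96.2/29.531 = 3.258 lunations, so 3 complete cycles and 7.61 d into the next.
The Moon has covered 7.61/29.531 of its cycle, so θ ≈ 360° × 7.61/29.531 = 92.7°.
cos 92.7° = (-0.048), so f = (1 − (-0.048))/2 = 0.524, so 52%.

52%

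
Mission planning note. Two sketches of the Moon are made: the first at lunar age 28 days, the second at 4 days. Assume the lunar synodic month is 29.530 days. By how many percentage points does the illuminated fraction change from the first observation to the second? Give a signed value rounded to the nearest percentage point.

+14 percentage points

First observation: θ = 360°·28/29.530 = 341.3°, so f = 0.026.
Second observation: θ = 48.8°, f = 0.170.
Δf = 0.170 − 0.026 = +0.144, i.e. +14 pp.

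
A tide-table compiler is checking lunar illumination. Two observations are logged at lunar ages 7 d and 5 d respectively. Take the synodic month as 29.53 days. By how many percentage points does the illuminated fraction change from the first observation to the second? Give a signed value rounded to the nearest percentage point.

First observation: θ = 360°·7/29.53 = 85.3°, so f = 0.459.
Second observation: θ = 61.0°, f = 0.257.
Δf = 0.257 − 0.459 = -0.202, i.e. -20 pp.

-20 percentage points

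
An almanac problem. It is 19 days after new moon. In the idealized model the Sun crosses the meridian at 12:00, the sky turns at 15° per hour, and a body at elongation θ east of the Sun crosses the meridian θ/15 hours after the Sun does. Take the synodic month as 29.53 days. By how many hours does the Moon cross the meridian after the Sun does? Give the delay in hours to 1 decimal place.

The Moon has covered 19/29.53 of its cycle, so θ ≈ 360° × 19/29.53 = 231.6°.
The Moon trails the Sun by θ/15 = 231.6/15 ≈ 15.44 hours.
So the Moon crosses the meridian 15.44 h after the Sun.

15.4 h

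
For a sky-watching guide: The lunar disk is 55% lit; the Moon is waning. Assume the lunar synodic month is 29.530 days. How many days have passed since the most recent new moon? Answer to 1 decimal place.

Invert f = (1 − cos θ)/2 to get cos θ = 1 − 2(0.55) = -0.100, hence θ₀ = arccos -0.100 = 95.7°.
A waning Moon lies in 180°–360°, so θ = 360° − 95.7° = 264.3°.
That fraction of the synodic month is 264.3/360 × 29.530 d ≈ 21.68 d.

21.7 days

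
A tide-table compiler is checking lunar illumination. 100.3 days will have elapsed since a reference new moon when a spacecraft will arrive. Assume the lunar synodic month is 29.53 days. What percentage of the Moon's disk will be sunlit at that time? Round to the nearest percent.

90%

100.3 d spans 3 complete synodic months (3 × 29.53 = 88.59 d) plus 11.71 d.
The Moon has covered 11.71/29.53 of its cycle, so θ ≈ 360° × 11.71/29.53 = 142.8°.
cos 142.8° = (-0.796), so f = (1 − (-0.796))/2 = 0.898, so 90%.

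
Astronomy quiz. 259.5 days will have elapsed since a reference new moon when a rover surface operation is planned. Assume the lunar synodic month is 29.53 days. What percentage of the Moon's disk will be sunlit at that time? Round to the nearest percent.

38%

Reduce mod P: 259.5 − 8×29.53 = 23.26 d into the current lunation.
Elongation θ = 360° × 23.26/29.53 ≈ 283.6°.
With cos θ = 0.235, the lit fraction is (1 − 0.235)/2 ≈ 0.383, so 38%.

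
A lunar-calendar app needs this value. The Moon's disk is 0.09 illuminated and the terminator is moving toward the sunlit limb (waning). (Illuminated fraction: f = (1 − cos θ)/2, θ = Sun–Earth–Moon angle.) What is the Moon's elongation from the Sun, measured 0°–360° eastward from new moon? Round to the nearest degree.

325°

From f = (1 − cos θ)/2: cos θ = 1 − 2×0.09 = 0.820; arccos → 34.9°.
A waning Moon lies in 180°–360°, so θ = 360° − 34.9° = 325.1°.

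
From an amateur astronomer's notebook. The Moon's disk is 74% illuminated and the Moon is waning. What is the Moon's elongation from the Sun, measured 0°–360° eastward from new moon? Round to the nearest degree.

241°

cos θ = 1 − 2f = -0.480, giving a principal value of 118.7°.
A waning Moon lies in 180°–360°, so θ = 360° − 118.7° = 241.3°.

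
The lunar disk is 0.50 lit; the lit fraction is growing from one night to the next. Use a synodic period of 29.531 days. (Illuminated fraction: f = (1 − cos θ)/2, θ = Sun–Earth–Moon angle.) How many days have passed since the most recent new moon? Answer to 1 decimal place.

From f = (1 − cos θ)/2: cos θ = 1 − 2×0.50 = 0.000; arccos → 90.0°.
Waxing ⇒ before full, so θ = 90.0°.
That fraction of the synodic month is 90.0/360 × 29.531 d ≈ 7.38 d.

7.4 days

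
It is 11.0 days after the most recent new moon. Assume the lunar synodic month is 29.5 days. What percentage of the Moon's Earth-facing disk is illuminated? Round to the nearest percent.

85%

Elongation θ = 360° × 11.0/29.5 ≈ 134.2°.
With cos θ = (-0.698), the lit fraction is (1 − (-0.698))/2 ≈ 0.849, so 85%.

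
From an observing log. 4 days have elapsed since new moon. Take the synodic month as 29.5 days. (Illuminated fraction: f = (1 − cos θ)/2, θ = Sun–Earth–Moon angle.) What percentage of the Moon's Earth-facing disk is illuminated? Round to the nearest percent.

The Moon has covered 4/29.5 of its cycle, so θ ≈ 360° × 4/29.5 = 48.8°.
Illuminated fraction = (1 − cos 48.8°)/2 = (1 − 0.659)/2 ≈ 0.171, so 17%.

17%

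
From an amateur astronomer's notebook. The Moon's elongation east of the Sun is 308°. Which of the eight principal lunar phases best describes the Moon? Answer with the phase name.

waning crescent

The waning crescent sector spans roughly 292°–338°; 308° falls inside it.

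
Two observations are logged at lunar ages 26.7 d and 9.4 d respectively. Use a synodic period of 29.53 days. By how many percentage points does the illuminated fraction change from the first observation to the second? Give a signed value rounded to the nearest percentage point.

+62 pp

First observation: θ = 360°·26.7/29.53 = 325.5°, so f = 0.088.
Second observation: θ = 114.6°, f = 0.708.
Δf = 0.708 − 0.088 = +0.620, i.e. +62 pp.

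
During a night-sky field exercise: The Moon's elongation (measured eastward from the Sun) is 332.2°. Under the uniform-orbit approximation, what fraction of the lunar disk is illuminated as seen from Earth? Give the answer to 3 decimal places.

0.058

Half-versine of 332.2°: (1 − 0.885)/2 = 0.058.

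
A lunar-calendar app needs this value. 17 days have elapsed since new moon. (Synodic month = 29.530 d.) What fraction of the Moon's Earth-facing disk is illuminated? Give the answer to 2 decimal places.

0.94

Elongation θ = 360° × 17/29.530 ≈ 207.2°.
With cos θ = (-0.889), the lit fraction is (1 − (-0.889))/2 ≈ 0.945.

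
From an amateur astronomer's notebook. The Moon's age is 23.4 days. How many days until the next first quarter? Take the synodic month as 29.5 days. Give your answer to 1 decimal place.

13.5 days

First quarter occurs at elongation 90°, i.e. at age 29.5 × 90/360 = 7.375 d.
Already past this cycle's first quarter; the next is at 7.375 + 29.5 = 36.875 d, so 36.875 − 23.4 = 13.475 days.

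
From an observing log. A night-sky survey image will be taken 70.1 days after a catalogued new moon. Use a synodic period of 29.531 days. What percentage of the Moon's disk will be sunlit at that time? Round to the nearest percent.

70.1 d spans 2 complete synodic months (2 × 29.531 = 59.06 d) plus 11.04 d.
Elongation θ = 360° × 11.04/29.531 ≈ 134.6°.
Illuminated fraction = (1 − cos 134.6°)/2 = (1 − (-0.702))/2 ≈ 0.851, so 85%.

85%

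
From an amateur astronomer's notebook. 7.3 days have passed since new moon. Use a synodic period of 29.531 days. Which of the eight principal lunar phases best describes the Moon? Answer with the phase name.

first quarter

θ ≈ 360° × 7.3/29.531 = 89°, which falls in the first quarter sector.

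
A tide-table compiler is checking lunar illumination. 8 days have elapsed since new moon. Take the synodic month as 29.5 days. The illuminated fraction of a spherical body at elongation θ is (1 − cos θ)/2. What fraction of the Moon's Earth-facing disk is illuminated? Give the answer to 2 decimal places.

The Moon has covered 8/29.5 of its cycle, so θ ≈ 360° × 8/29.5 = 97.6°.
With cos θ = (-0.133), the lit fraction is (1 − (-0.133))/2 ≈ 0.566.

0.57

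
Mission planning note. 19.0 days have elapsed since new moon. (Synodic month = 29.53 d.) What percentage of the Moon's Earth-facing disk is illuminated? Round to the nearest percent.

81%

Elongation θ = 360° × 19.0/29.53 ≈ 231.6°.
Illuminated fraction = (1 − cos 231.6°)/2 = (1 − (-0.621))/2 ≈ 0.810, so 81%.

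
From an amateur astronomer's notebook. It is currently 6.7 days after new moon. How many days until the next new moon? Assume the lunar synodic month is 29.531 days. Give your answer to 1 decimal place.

22.8 days

The next new moon completes the synodic month: 29.531 − 6.7 = 22.831 days.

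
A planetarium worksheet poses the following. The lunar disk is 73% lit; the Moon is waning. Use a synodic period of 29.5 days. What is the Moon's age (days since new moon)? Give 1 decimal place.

Invert f = (1 − cos θ)/2 to get cos θ = 1 − 2(0.73) = -0.460, hence θ₀ = arccos -0.460 = 117.4°.
A waning Moon lies in 180°–360°, so θ = 360° − 117.4° = 242.6°.
Age = 29.5 × 242.6°/360° ≈ 19.88 days.

19.9 days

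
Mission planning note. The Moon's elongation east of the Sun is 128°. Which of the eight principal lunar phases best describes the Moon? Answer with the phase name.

The waxing gibbous sector spans roughly 112°–158°; 128° falls inside it.

waxing gibbous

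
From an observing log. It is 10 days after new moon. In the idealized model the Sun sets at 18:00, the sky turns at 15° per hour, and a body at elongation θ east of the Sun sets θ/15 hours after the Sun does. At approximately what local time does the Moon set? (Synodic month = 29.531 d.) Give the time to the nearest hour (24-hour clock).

02:00

Elongation θ = 360° × 10/29.531 ≈ 121.9°.
The Moon trails the Sun by θ/15 = 121.9/15 ≈ 8.13 hours.
18:00 + 8.13 h ≈ 02:08 → 02:00 to the nearest hour.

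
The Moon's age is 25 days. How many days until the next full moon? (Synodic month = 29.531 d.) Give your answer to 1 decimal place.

19.3 days

Full moon is 0.5 of the way through the cycle: age 0.5 × 29.531 = 14.765 d.
This lunation's full moon (14.765 d) has passed, so add one period: 44.296 − 25 = 19.296 days.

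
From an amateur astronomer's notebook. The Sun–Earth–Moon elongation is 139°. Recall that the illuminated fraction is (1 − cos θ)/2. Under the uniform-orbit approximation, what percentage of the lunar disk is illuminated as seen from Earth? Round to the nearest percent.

88%

cos 139° = (-0.755), so f = (1 − (-0.755))/2 = 0.877, i.e. 88%.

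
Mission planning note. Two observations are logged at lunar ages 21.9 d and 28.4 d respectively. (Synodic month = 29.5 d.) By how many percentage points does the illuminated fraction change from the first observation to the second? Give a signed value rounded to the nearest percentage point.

-51 percentage points

First observation: θ = 360°·21.9/29.5 = 267.3°, so f = 0.524.
Second observation: θ = 346.6°, f = 0.014.
Δf = 0.014 − 0.524 = -0.510, i.e. -51 pp.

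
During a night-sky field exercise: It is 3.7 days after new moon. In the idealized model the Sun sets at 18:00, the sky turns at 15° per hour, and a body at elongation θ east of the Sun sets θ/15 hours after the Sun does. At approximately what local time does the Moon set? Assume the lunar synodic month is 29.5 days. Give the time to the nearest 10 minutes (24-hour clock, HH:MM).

21:00

Phase angle: θ = 360°·(3.7 d)/(29.5 d) = 45.2°.
Delay after the Sun = 45.2° / (15°/h) ≈ 3.01 h.
18:00 + 3.010 h ≈ 21:01 → 21:00 to the nearest ten minutes.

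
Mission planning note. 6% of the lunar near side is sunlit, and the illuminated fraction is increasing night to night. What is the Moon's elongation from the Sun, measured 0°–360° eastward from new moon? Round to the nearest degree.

From f = (1 − cos θ)/2: cos θ = 1 − 2×0.06 = 0.880; arccos → 28.4°.
Before full moon the principal value applies: θ = 28.4°.

28°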